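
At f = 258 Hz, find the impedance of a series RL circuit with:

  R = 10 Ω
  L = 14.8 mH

Step 1 — Angular frequency: ω = 2π·f = 2π·258 = 1621 rad/s.
Step 2 — Component impedances:
  R: Z = R = 10 Ω
  L: Z = jωL = j·1621·0.0148 = 0 + j23.99 Ω
Step 3 — Series combination: Z_total = R + L = 10 + j23.99 Ω = 25.99∠67.4° Ω.

Z = 10 + j23.99 Ω = 25.99∠67.4° Ω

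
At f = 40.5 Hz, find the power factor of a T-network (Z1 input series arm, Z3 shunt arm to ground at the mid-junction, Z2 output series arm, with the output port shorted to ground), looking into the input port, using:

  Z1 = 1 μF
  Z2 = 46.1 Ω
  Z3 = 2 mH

Step 1 — Angular frequency: ω = 2π·f = 2π·40.5 = 254.5 rad/s.
Step 2 — Component impedances:
  Z1: Z = 1/(jωC) = -j/(ω·C) = 0 - j3930 Ω
  Z2: Z = R = 46.1 Ω
  Z3: Z = jωL = j·254.5·0.002 = 0 + j0.5089 Ω
Step 3 — With the output port shorted to ground, the output series arm Z2 runs from the junction to ground; the shunt arm Z3 also runs from the junction to ground. They appear in parallel: Z3 || Z2 = 0.005618 + j0.5089 Ω.
Step 4 — Series with input arm Z1: Z_in = Z1 + (Z3 || Z2) = 0.005618 - j3929 Ω = 3929∠-90.0° Ω.
Step 5 — Power factor: PF = cos(φ) = Re(Z)/|Z| = 0.005618/3929 = 1.43e-06.
Step 6 — Type: Im(Z) = -3929 ⇒ leading (phase φ = -90.0°).

PF = 1.43e-06 (leading, φ = -90.0°)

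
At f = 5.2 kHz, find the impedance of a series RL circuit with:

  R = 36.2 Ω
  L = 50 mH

Step 1 — Angular frequency: ω = 2π·f = 2π·5200 = 3.267e+04 rad/s.
Step 2 — Component impedances:
  R: Z = R = 36.2 Ω
  L: Z = jωL = j·3.267e+04·0.05 = 0 + j1634 Ω
Step 3 — Series combination: Z_total = R + L = 36.2 + j1634 Ω = 1634∠88.7° Ω.

Z = 36.2 + j1634 Ω = 1634∠88.7° Ω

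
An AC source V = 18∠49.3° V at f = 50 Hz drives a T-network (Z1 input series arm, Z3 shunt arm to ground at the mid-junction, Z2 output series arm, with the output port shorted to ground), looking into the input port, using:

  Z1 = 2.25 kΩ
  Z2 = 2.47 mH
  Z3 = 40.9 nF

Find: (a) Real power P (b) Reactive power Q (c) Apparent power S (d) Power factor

Step 1 — Angular frequency: ω = 2π·f = 2π·50 = 314.2 rad/s.
Step 2 — Component impedances:
  Z1: Z = R = 2250 Ω
  Z2: Z = jωL = j·314.2·0.00247 = 0 + j0.776 Ω
  Z3: Z = 1/(jωC) = -j/(ω·C) = 0 - j7.783e+04 Ω
Step 3 — With the output port shorted to ground, the output series arm Z2 runs from the junction to ground; the shunt arm Z3 also runs from the junction to ground. They appear in parallel: Z3 || Z2 = 0 + j0.776 Ω.
Step 4 — Series with input arm Z1: Z_in = Z1 + (Z3 || Z2) = 2250 + j0.776 Ω = 2250∠0.0° Ω.
Step 5 — Source phasor: V = 18∠49.3° V = 11.74 + j13.65 V.
Step 6 — Current: I = V / Z = 0.005219 + j0.006063 A = 0.008∠49.3° A.
Step 7 — Complex power: S = V·I* = 0.144 + j4.966e-05 VA.
Step 8 — Real power: P = Re(S) = 0.144 W.
Step 9 — Reactive power: Q = Im(S) = 4.966e-05 VAR.
Step 10 — Apparent power: |S| = 0.144 VA.
Step 11 — Power factor: PF = P/|S| = 1 (lagging).

(a) P = 0.144 W  (b) Q = 4.966e-05 VAR  (c) S = 0.144 VA  (d) PF = 1 (lagging)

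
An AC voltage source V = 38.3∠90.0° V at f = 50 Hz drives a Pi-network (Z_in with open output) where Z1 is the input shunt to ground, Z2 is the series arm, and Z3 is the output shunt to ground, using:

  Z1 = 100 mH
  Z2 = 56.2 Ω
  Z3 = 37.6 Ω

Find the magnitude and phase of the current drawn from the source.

Step 1 — Angular frequency: ω = 2π·f = 2π·50 = 314.2 rad/s.
Step 2 — Component impedances:
  Z1: Z = jωL = j·314.2·0.1 = 0 + j31.42 Ω
  Z2: Z = R = 56.2 Ω
  Z3: Z = R = 37.6 Ω
Step 3 — With open output, the series arm Z2 and the output shunt Z3 appear in series to ground: Z2 + Z3 = 93.8 Ω.
Step 4 — Parallel with input shunt Z1: Z_in = Z1 || (Z2 + Z3) = 9.461 + j28.25 Ω = 29.79∠71.5° Ω.
Step 5 — Source phasor: V = 38.3∠90.0° V = 0 + j38.3 V.
Step 6 — Ohm's law: I = V / Z_total = (0 + j38.3) / (9.461 + j28.25) = 1.219 + j0.4083 A.
Step 7 — Convert to polar: |I| = 1.286 A, ∠I = 18.5°.

I = 1.286∠18.5° A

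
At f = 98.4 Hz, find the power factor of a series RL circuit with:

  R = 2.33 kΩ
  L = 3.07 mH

Step 1 — Angular frequency: ω = 2π·f = 2π·98.4 = 618.3 rad/s.
Step 2 — Component impedances:
  R: Z = R = 2330 Ω
  L: Z = jωL = j·618.3·0.00307 = 0 + j1.898 Ω
Step 3 — Series combination: Z_total = R + L = 2330 + j1.898 Ω = 2330∠0.0° Ω.
Step 4 — Power factor: PF = cos(φ) = Re(Z)/|Z| = 2330/2330 = 1.
Step 5 — Type: Im(Z) = 1.898 ⇒ lagging (phase φ = 0.0°).

PF = 1 (lagging, φ = 0.0°)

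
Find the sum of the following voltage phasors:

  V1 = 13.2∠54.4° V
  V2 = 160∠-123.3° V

Step 1 — Convert each phasor to rectangular form:
  V1 = 13.2·(cos(54.4°) + j·sin(54.4°)) = 7.684 + j10.73 V
  V2 = 160·(cos(-123.3°) + j·sin(-123.3°)) = -87.84 - j133.7 V
Step 2 — Sum components: V_total = -80.16 - j123 V.
Step 3 — Convert to polar: |V_total| = 146.8 V, ∠V_total = -123.1°.

V_total = 146.8∠-123.1° V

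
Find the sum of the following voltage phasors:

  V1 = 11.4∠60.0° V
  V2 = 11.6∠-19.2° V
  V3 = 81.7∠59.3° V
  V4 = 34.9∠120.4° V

Step 1 — Convert each phasor to rectangular form:
  V1 = 11.4·(cos(60.0°) + j·sin(60.0°)) = 5.7 + j9.873 V
  V2 = 11.6·(cos(-19.2°) + j·sin(-19.2°)) = 10.95 - j3.815 V
  V3 = 81.7·(cos(59.3°) + j·sin(59.3°)) = 41.71 + j70.25 V
  V4 = 34.9·(cos(120.4°) + j·sin(120.4°)) = -17.66 + j30.1 V
Step 2 — Sum components: V_total = 40.71 + j106.4 V.
Step 3 — Convert to polar: |V_total| = 113.9 V, ∠V_total = 69.1°.

V_total = 113.9∠69.1° V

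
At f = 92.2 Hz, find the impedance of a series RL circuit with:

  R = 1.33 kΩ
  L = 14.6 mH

Step 1 — Angular frequency: ω = 2π·f = 2π·92.2 = 579.3 rad/s.
Step 2 — Component impedances:
  R: Z = R = 1330 Ω
  L: Z = jωL = j·579.3·0.0146 = 0 + j8.458 Ω
Step 3 — Series combination: Z_total = R + L = 1330 + j8.458 Ω = 1330∠0.4° Ω.

Z = 1330 + j8.458 Ω = 1330∠0.4° Ω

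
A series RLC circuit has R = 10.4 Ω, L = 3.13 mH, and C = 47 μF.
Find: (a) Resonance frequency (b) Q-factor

Step 1 — Resonance condition Im(Z)=0 gives ω₀ = 1/√(LC).
Step 2 — ω₀ = 1/√(0.00313·4.7e-05) = 2607 rad/s.
Step 3 — f₀ = ω₀/(2π) = 415 Hz.
Step 4 — Series Q: Q = ω₀L/R = 2607·0.00313/10.4 = 0.7847.

(a) f₀ = 415 Hz  (b) Q = 0.7847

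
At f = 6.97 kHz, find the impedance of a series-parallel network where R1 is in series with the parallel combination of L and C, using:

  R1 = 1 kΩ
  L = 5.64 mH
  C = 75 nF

Step 1 — Angular frequency: ω = 2π·f = 2π·6970 = 4.379e+04 rad/s.
Step 2 — Component impedances:
  R1: Z = R = 1000 Ω
  L: Z = jωL = j·4.379e+04·0.00564 = 0 + j247 Ω
  C: Z = 1/(jωC) = -j/(ω·C) = 0 - j304.5 Ω
Step 3 — Parallel branch: L || C = 1/(1/L + 1/C) = 0 + j1309 Ω.
Step 4 — Series with R1: Z_total = R1 + (L || C) = 1000 + j1309 Ω = 1647∠52.6° Ω.

Z = 1000 + j1309 Ω = 1647∠52.6° Ω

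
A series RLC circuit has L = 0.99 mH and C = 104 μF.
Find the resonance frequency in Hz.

Step 1 — Resonance condition Im(Z)=0 gives ω₀ = 1/√(LC).
Step 2 — ω₀ = 1/√(0.00099·0.000104) = 3116 rad/s.
Step 3 — f₀ = ω₀/(2π) = 496 Hz.

f₀ = 496 Hz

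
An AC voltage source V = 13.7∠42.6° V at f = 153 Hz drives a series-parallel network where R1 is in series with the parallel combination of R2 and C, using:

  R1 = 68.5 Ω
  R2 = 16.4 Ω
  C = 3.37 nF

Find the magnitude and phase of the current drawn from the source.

Step 1 — Angular frequency: ω = 2π·f = 2π·153 = 961.3 rad/s.
Step 2 — Component impedances:
  R1: Z = R = 68.5 Ω
  R2: Z = R = 16.4 Ω
  C: Z = 1/(jωC) = -j/(ω·C) = 0 - j3.087e+05 Ω
Step 3 — Parallel branch: R2 || C = 1/(1/R2 + 1/C) = 16.4 - j0.0008713 Ω.
Step 4 — Series with R1: Z_total = R1 + (R2 || C) = 84.9 - j0.0008713 Ω = 84.9∠-0.0° Ω.
Step 5 — Source phasor: V = 13.7∠42.6° V = 10.08 + j9.273 V.
Step 6 — Ohm's law: I = V / Z_total = (10.08 + j9.273) / (84.9 - j0.0008713) = 0.1188 + j0.1092 A.
Step 7 — Convert to polar: |I| = 0.1614 A, ∠I = 42.6°.

I = 0.1614∠42.6° A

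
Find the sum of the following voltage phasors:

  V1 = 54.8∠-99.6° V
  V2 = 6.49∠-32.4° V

Step 1 — Convert each phasor to rectangular form:
  V1 = 54.8·(cos(-99.6°) + j·sin(-99.6°)) = -9.139 - j54.03 V
  V2 = 6.49·(cos(-32.4°) + j·sin(-32.4°)) = 5.48 - j3.478 V
Step 2 — Sum components: V_total = -3.659 - j57.51 V.
Step 3 — Convert to polar: |V_total| = 57.63 V, ∠V_total = -93.6°.

V_total = 57.63∠-93.6° V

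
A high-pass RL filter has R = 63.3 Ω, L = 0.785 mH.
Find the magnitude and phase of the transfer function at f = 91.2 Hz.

Step 1 — Angular frequency: ω = 2π·91.2 = 573 rad/s.
Step 2 — Transfer function: H(jω) = jωL/(R + jωL).
Step 3 — Numerator jωL = j·0.4498; denominator R + jωL = 63.3 + j0.4498.
Step 4 — H = 5.05e-05 + j0.007106.
Step 5 — Magnitude: |H| = 0.007106 (-43.0 dB); phase: φ = 89.6°.

|H| = 0.007106 (-43.0 dB), φ = 89.6°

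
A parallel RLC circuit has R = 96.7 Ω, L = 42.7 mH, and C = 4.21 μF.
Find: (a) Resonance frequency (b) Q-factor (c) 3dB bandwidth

Step 1 — Resonance: ω₀ = 1/√(LC) = 1/√(0.0427·4.21e-06) = 2359 rad/s.
Step 2 — f₀ = ω₀/(2π) = 375.4 Hz.
Step 3 — Parallel Q: Q = R/(ω₀L) = 96.7/(2359·0.0427) = 0.9602.
Step 4 — Bandwidth: Δω = ω₀/Q = 2456 rad/s; BW = Δω/(2π) = 390.9 Hz.

(a) f₀ = 375.4 Hz  (b) Q = 0.9602  (c) BW = 390.9 Hz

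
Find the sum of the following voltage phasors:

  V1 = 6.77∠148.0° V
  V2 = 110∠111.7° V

Step 1 — Convert each phasor to rectangular form:
  V1 = 6.77·(cos(148.0°) + j·sin(148.0°)) = -5.741 + j3.588 V
  V2 = 110·(cos(111.7°) + j·sin(111.7°)) = -40.67 + j102.2 V
Step 2 — Sum components: V_total = -46.41 + j105.8 V.
Step 3 — Convert to polar: |V_total| = 115.5 V, ∠V_total = 113.7°.

V_total = 115.5∠113.7° V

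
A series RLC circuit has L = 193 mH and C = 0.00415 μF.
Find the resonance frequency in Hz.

Step 1 — Resonance condition Im(Z)=0 gives ω₀ = 1/√(LC).
Step 2 — ω₀ = 1/√(0.193·4.15e-09) = 3.533e+04 rad/s.
Step 3 — f₀ = ω₀/(2π) = 5624 Hz.

f₀ = 5624 Hz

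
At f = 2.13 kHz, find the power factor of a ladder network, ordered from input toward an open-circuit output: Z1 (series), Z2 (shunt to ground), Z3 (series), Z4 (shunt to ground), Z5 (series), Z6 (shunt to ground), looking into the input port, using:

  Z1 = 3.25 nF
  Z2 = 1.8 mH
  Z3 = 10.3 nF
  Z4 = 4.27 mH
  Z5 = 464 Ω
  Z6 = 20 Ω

Step 1 — Angular frequency: ω = 2π·f = 2π·2130 = 1.338e+04 rad/s.
Step 2 — Component impedances:
  Z1: Z = 1/(jωC) = -j/(ω·C) = 0 - j2.299e+04 Ω
  Z2: Z = jωL = j·1.338e+04·0.0018 = 0 + j24.09 Ω
  Z3: Z = 1/(jωC) = -j/(ω·C) = 0 - j7254 Ω
  Z4: Z = jωL = j·1.338e+04·0.00427 = 0 + j57.15 Ω
  Z5: Z = R = 464 Ω
  Z6: Z = R = 20 Ω
Step 3 — Ladder network (open output): work backward from the far end, alternating series and parallel combinations. Z_in = 7.503e-05 - j2.297e+04 Ω = 2.297e+04∠-90.0° Ω.
Step 4 — Power factor: PF = cos(φ) = Re(Z)/|Z| = 7.5034e-05/22967 = 3.267e-09.
Step 5 — Type: Im(Z) = -2.297e+04 ⇒ leading (phase φ = -90.0°).

PF = 3.267e-09 (leading, φ = -90.0°)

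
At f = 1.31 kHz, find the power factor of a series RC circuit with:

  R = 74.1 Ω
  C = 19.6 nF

Step 1 — Angular frequency: ω = 2π·f = 2π·1310 = 8231 rad/s.
Step 2 — Component impedances:
  R: Z = R = 74.1 Ω
  C: Z = 1/(jωC) = -j/(ω·C) = 0 - j6199 Ω
Step 3 — Series combination: Z_total = R + C = 74.1 - j6199 Ω = 6199∠-89.3° Ω.
Step 4 — Power factor: PF = cos(φ) = Re(Z)/|Z| = 74.1/6199 = 0.01195.
Step 5 — Type: Im(Z) = -6199 ⇒ leading (phase φ = -89.3°).

PF = 0.01195 (leading, φ = -89.3°)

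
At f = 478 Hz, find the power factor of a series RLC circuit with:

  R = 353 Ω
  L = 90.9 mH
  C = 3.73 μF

Step 1 — Angular frequency: ω = 2π·f = 2π·478 = 3003 rad/s.
Step 2 — Component impedances:
  R: Z = R = 353 Ω
  L: Z = jωL = j·3003·0.0909 = 0 + j273 Ω
  C: Z = 1/(jωC) = -j/(ω·C) = 0 - j89.27 Ω
Step 3 — Series combination: Z_total = R + L + C = 353 + j183.7 Ω = 398∠27.5° Ω.
Step 4 — Power factor: PF = cos(φ) = Re(Z)/|Z| = 353/397.96 = 0.887.
Step 5 — Type: Im(Z) = 183.7 ⇒ lagging (phase φ = 27.5°).

PF = 0.887 (lagging, φ = 27.5°)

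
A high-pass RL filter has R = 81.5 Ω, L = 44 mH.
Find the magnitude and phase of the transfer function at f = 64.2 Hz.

Step 1 — Angular frequency: ω = 2π·64.2 = 403.4 rad/s.
Step 2 — Transfer function: H(jω) = jωL/(R + jωL).
Step 3 — Numerator jωL = j·17.75; denominator R + jωL = 81.5 + j17.75.
Step 4 — H = 0.04528 + j0.2079.
Step 5 — Magnitude: |H| = 0.2128 (-13.4 dB); phase: φ = 77.7°.

|H| = 0.2128 (-13.4 dB), φ = 77.7°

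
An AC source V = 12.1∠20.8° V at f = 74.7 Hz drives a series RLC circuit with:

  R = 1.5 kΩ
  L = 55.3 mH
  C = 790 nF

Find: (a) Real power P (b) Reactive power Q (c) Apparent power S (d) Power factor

Step 1 — Angular frequency: ω = 2π·f = 2π·74.7 = 469.4 rad/s.
Step 2 — Component impedances:
  R: Z = R = 1500 Ω
  L: Z = jωL = j·469.4·0.0553 = 0 + j25.96 Ω
  C: Z = 1/(jωC) = -j/(ω·C) = 0 - j2697 Ω
Step 3 — Series combination: Z_total = R + L + C = 1500 - j2671 Ω = 3063∠-60.7° Ω.
Step 4 — Source phasor: V = 12.1∠20.8° V = 11.31 + j4.297 V.
Step 5 — Current: I = V / Z = 0.0005851 + j0.003906 A = 0.00395∠81.5° A.
Step 6 — Complex power: S = V·I* = 0.0234 - j0.04167 VA.
Step 7 — Real power: P = Re(S) = 0.0234 W.
Step 8 — Reactive power: Q = Im(S) = -0.04167 VAR.
Step 9 — Apparent power: |S| = 0.04779 VA.
Step 10 — Power factor: PF = P/|S| = 0.4897 (leading).

(a) P = 0.0234 W  (b) Q = -0.04167 VAR  (c) S = 0.04779 VA  (d) PF = 0.4897 (leading)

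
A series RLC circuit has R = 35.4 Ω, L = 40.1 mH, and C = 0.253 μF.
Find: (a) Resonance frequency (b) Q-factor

Step 1 — Resonance condition Im(Z)=0 gives ω₀ = 1/√(LC).
Step 2 — ω₀ = 1/√(0.0401·2.53e-07) = 9928 rad/s.
Step 3 — f₀ = ω₀/(2π) = 1580 Hz.
Step 4 — Series Q: Q = ω₀L/R = 9928·0.0401/35.4 = 11.25.

(a) f₀ = 1580 Hz  (b) Q = 11.25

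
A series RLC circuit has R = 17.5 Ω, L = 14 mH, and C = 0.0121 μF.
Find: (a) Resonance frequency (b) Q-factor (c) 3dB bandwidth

Step 1 — Resonance condition Im(Z)=0 gives ω₀ = 1/√(LC).
Step 2 — ω₀ = 1/√(0.014·1.21e-08) = 7.683e+04 rad/s.
Step 3 — f₀ = ω₀/(2π) = 1.223e+04 Hz.
Step 4 — Series Q: Q = ω₀L/R = 7.683e+04·0.014/17.5 = 61.47.
Step 5 — 3dB bandwidth: Δω = ω₀/Q = 1250 rad/s; BW = Δω/(2π) = 198.9 Hz.

(a) f₀ = 1.223e+04 Hz  (b) Q = 61.47  (c) BW = 198.9 Hz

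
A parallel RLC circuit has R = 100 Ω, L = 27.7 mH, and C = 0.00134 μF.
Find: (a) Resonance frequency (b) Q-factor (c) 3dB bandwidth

Step 1 — Resonance: ω₀ = 1/√(LC) = 1/√(0.0277·1.34e-09) = 1.641e+05 rad/s.
Step 2 — f₀ = ω₀/(2π) = 2.612e+04 Hz.
Step 3 — Parallel Q: Q = R/(ω₀L) = 100/(1.641e+05·0.0277) = 0.02199.
Step 4 — Bandwidth: Δω = ω₀/Q = 7.463e+06 rad/s; BW = Δω/(2π) = 1.188e+06 Hz.

(a) f₀ = 2.612e+04 Hz  (b) Q = 0.02199  (c) BW = 1.188e+06 Hz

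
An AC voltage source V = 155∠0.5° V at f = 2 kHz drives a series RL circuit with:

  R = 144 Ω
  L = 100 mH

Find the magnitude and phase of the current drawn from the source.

Step 1 — Angular frequency: ω = 2π·f = 2π·2000 = 1.257e+04 rad/s.
Step 2 — Component impedances:
  R: Z = R = 144 Ω
  L: Z = jωL = j·1.257e+04·0.1 = 0 + j1257 Ω
Step 3 — Series combination: Z_total = R + L = 144 + j1257 Ω = 1265∠83.5° Ω.
Step 4 — Source phasor: V = 155∠0.5° V = 155 + j1.353 V.
Step 5 — Ohm's law: I = V / Z_total = (155 + j1.353) / (144 + j1257) = 0.01501 - j0.1216 A.
Step 6 — Convert to polar: |I| = 0.1225 A, ∠I = -83.0°.

I = 0.1225∠-83.0° A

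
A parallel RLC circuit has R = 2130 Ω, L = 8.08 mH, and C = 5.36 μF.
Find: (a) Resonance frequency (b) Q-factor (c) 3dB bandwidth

Step 1 — Resonance: ω₀ = 1/√(LC) = 1/√(0.00808·5.36e-06) = 4805 rad/s.
Step 2 — f₀ = ω₀/(2π) = 764.8 Hz.
Step 3 — Parallel Q: Q = R/(ω₀L) = 2130/(4805·0.00808) = 54.86.
Step 4 — Bandwidth: Δω = ω₀/Q = 87.59 rad/s; BW = Δω/(2π) = 13.94 Hz.

(a) f₀ = 764.8 Hz  (b) Q = 54.86  (c) BW = 13.94 Hz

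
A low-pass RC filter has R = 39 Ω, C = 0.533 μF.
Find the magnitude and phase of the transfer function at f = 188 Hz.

Step 1 — Angular frequency: ω = 2π·188 = 1181 rad/s.
Step 2 — Transfer function: H(jω) = 1/(1 + jωRC).
Step 3 — Denominator: 1 + jωRC = 1 + j·1181·39·5.33e-07 = 1 + j0.02455.
Step 4 — H = 0.9994 - j0.02454.
Step 5 — Magnitude: |H| = 0.9997 (-0.0 dB); phase: φ = -1.4°.

|H| = 0.9997 (-0.0 dB), φ = -1.4°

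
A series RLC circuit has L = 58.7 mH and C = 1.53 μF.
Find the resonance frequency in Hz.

Step 1 — Resonance condition Im(Z)=0 gives ω₀ = 1/√(LC).
Step 2 — ω₀ = 1/√(0.0587·1.53e-06) = 3337 rad/s.
Step 3 — f₀ = ω₀/(2π) = 531.1 Hz.

f₀ = 531.1 Hz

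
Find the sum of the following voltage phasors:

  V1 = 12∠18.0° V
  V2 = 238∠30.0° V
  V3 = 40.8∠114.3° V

Step 1 — Convert each phasor to rectangular form:
  V1 = 12·(cos(18.0°) + j·sin(18.0°)) = 11.41 + j3.708 V
  V2 = 238·(cos(30.0°) + j·sin(30.0°)) = 206.1 + j119 V
  V3 = 40.8·(cos(114.3°) + j·sin(114.3°)) = -16.79 + j37.19 V
Step 2 — Sum components: V_total = 200.7 + j159.9 V.
Step 3 — Convert to polar: |V_total| = 256.6 V, ∠V_total = 38.5°.

V_total = 256.6∠38.5° V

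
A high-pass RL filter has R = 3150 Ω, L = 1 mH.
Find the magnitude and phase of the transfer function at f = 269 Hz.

Step 1 — Angular frequency: ω = 2π·269 = 1690 rad/s.
Step 2 — Transfer function: H(jω) = jωL/(R + jωL).
Step 3 — Numerator jωL = j·1.69; denominator R + jωL = 3150 + j1.69.
Step 4 — H = 2.879e-07 + j0.0005366.
Step 5 — Magnitude: |H| = 0.0005366 (-65.4 dB); phase: φ = 90.0°.

|H| = 0.0005366 (-65.4 dB), φ = 90.0°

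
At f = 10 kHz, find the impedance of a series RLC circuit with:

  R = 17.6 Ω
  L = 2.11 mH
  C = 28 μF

Step 1 — Angular frequency: ω = 2π·f = 2π·1e+04 = 6.283e+04 rad/s.
Step 2 — Component impedances:
  R: Z = R = 17.6 Ω
  L: Z = jωL = j·6.283e+04·0.00211 = 0 + j132.6 Ω
  C: Z = 1/(jωC) = -j/(ω·C) = 0 - j0.5684 Ω
Step 3 — Series combination: Z_total = R + L + C = 17.6 + j132 Ω = 133.2∠82.4° Ω.

Z = 17.6 + j132 Ω = 133.2∠82.4° Ω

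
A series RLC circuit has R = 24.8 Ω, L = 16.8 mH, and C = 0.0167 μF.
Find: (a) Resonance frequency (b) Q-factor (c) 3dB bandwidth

Step 1 — Resonance: ω₀ = 1/√(LC) = 1/√(0.0168·1.67e-08) = 5.97e+04 rad/s.
Step 2 — f₀ = ω₀/(2π) = 9502 Hz.
Step 3 — Series Q: Q = ω₀L/R = 5.97e+04·0.0168/24.8 = 40.44.
Step 4 — Bandwidth: Δω = ω₀/Q = 1476 rad/s; BW = Δω/(2π) = 234.9 Hz.

(a) f₀ = 9502 Hz  (b) Q = 40.44  (c) BW = 234.9 Hz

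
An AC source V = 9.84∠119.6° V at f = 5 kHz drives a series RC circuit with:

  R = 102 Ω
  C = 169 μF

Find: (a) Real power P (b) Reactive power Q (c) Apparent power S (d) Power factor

Step 1 — Angular frequency: ω = 2π·f = 2π·5000 = 3.142e+04 rad/s.
Step 2 — Component impedances:
  R: Z = R = 102 Ω
  C: Z = 1/(jωC) = -j/(ω·C) = 0 - j0.1883 Ω
Step 3 — Series combination: Z_total = R + C = 102 - j0.1883 Ω = 102∠-0.1° Ω.
Step 4 — Source phasor: V = 9.84∠119.6° V = -4.86 + j8.556 V.
Step 5 — Current: I = V / Z = -0.04781 + j0.08379 A = 0.09647∠119.7° A.
Step 6 — Complex power: S = V·I* = 0.9493 - j0.001753 VA.
Step 7 — Real power: P = Re(S) = 0.9493 W.
Step 8 — Reactive power: Q = Im(S) = -0.001753 VAR.
Step 9 — Apparent power: |S| = 0.9493 VA.
Step 10 — Power factor: PF = P/|S| = 1 (leading).

(a) P = 0.9493 W  (b) Q = -0.001753 VAR  (c) S = 0.9493 VA  (d) PF = 1 (leading)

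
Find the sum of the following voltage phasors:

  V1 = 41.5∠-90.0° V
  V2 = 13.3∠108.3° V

Step 1 — Convert each phasor to rectangular form:
  V1 = 41.5·(cos(-90.0°) + j·sin(-90.0°)) = 0 - j41.5 V
  V2 = 13.3·(cos(108.3°) + j·sin(108.3°)) = -4.176 + j12.63 V
Step 2 — Sum components: V_total = -4.176 - j28.87 V.
Step 3 — Convert to polar: |V_total| = 29.17 V, ∠V_total = -98.2°.

V_total = 29.17∠-98.2° V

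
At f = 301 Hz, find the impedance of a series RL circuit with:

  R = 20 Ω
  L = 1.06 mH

Step 1 — Angular frequency: ω = 2π·f = 2π·301 = 1891 rad/s.
Step 2 — Component impedances:
  R: Z = R = 20 Ω
  L: Z = jωL = j·1891·0.00106 = 0 + j2.005 Ω
Step 3 — Series combination: Z_total = R + L = 20 + j2.005 Ω = 20.1∠5.7° Ω.

Z = 20 + j2.005 Ω = 20.1∠5.7° Ω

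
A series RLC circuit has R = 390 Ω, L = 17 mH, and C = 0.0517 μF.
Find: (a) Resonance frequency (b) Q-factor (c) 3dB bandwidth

Step 1 — Resonance: ω₀ = 1/√(LC) = 1/√(0.017·5.17e-08) = 3.373e+04 rad/s.
Step 2 — f₀ = ω₀/(2π) = 5368 Hz.
Step 3 — Series Q: Q = ω₀L/R = 3.373e+04·0.017/390 = 1.47.
Step 4 — Bandwidth: Δω = ω₀/Q = 2.294e+04 rad/s; BW = Δω/(2π) = 3651 Hz.

(a) f₀ = 5368 Hz  (b) Q = 1.47  (c) BW = 3651 Hz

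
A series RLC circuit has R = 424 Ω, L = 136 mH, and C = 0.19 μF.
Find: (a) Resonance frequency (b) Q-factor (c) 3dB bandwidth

Step 1 — Resonance condition Im(Z)=0 gives ω₀ = 1/√(LC).
Step 2 — ω₀ = 1/√(0.136·1.9e-07) = 6221 rad/s.
Step 3 — f₀ = ω₀/(2π) = 990.1 Hz.
Step 4 — Series Q: Q = ω₀L/R = 6221·0.136/424 = 1.995.
Step 5 — 3dB bandwidth: Δω = ω₀/Q = 3118 rad/s; BW = Δω/(2π) = 496.2 Hz.

(a) f₀ = 990.1 Hz  (b) Q = 1.995  (c) BW = 496.2 Hz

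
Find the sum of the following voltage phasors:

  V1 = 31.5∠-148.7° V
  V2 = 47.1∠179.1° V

Step 1 — Convert each phasor to rectangular form:
  V1 = 31.5·(cos(-148.7°) + j·sin(-148.7°)) = -26.92 - j16.36 V
  V2 = 47.1·(cos(179.1°) + j·sin(179.1°)) = -47.09 + j0.7398 V
Step 2 — Sum components: V_total = -74.01 - j15.63 V.
Step 3 — Convert to polar: |V_total| = 75.64 V, ∠V_total = -168.1°.

V_total = 75.64∠-168.1° V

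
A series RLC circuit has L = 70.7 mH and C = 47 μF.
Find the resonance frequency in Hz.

Step 1 — Resonance condition Im(Z)=0 gives ω₀ = 1/√(LC).
Step 2 — ω₀ = 1/√(0.0707·4.7e-05) = 548.6 rad/s.
Step 3 — f₀ = ω₀/(2π) = 87.31 Hz.

f₀ = 87.31 Hz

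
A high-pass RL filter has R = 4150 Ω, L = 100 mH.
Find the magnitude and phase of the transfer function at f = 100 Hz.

Step 1 — Angular frequency: ω = 2π·100 = 628.3 rad/s.
Step 2 — Transfer function: H(jω) = jωL/(R + jωL).
Step 3 — Numerator jωL = j·62.83; denominator R + jωL = 4150 + j62.83.
Step 4 — H = 0.0002292 + j0.01514.
Step 5 — Magnitude: |H| = 0.01514 (-36.4 dB); phase: φ = 89.1°.

|H| = 0.01514 (-36.4 dB), φ = 89.1°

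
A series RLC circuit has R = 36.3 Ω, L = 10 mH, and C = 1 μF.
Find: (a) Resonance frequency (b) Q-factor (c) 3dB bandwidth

Step 1 — Resonance: ω₀ = 1/√(LC) = 1/√(0.01·1e-06) = 1e+04 rad/s.
Step 2 — f₀ = ω₀/(2π) = 1592 Hz.
Step 3 — Series Q: Q = ω₀L/R = 1e+04·0.01/36.3 = 2.755.
Step 4 — Bandwidth: Δω = ω₀/Q = 3630 rad/s; BW = Δω/(2π) = 577.7 Hz.

(a) f₀ = 1592 Hz  (b) Q = 2.755  (c) BW = 577.7 Hz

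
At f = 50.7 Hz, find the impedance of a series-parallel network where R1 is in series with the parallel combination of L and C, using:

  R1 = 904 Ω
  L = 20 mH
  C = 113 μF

Step 1 — Angular frequency: ω = 2π·f = 2π·50.7 = 318.6 rad/s.
Step 2 — Component impedances:
  R1: Z = R = 904 Ω
  L: Z = jωL = j·318.6·0.02 = 0 + j6.371 Ω
  C: Z = 1/(jωC) = -j/(ω·C) = 0 - j27.78 Ω
Step 3 — Parallel branch: L || C = 1/(1/L + 1/C) = 0 + j8.267 Ω.
Step 4 — Series with R1: Z_total = R1 + (L || C) = 904 + j8.267 Ω = 904∠0.5° Ω.

Z = 904 + j8.267 Ω = 904∠0.5° Ω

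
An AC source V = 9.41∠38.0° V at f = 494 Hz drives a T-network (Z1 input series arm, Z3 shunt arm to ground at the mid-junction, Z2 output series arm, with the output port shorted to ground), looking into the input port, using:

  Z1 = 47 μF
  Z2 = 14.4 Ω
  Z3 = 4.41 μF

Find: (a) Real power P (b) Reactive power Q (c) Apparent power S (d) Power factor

Step 1 — Angular frequency: ω = 2π·f = 2π·494 = 3104 rad/s.
Step 2 — Component impedances:
  Z1: Z = 1/(jωC) = -j/(ω·C) = 0 - j6.855 Ω
  Z2: Z = R = 14.4 Ω
  Z3: Z = 1/(jωC) = -j/(ω·C) = 0 - j73.06 Ω
Step 3 — With the output port shorted to ground, the output series arm Z2 runs from the junction to ground; the shunt arm Z3 also runs from the junction to ground. They appear in parallel: Z3 || Z2 = 13.86 - j2.732 Ω.
Step 4 — Series with input arm Z1: Z_in = Z1 + (Z3 || Z2) = 13.86 - j9.587 Ω = 16.85∠-34.7° Ω.
Step 5 — Source phasor: V = 9.41∠38.0° V = 7.415 + j5.793 V.
Step 6 — Current: I = V / Z = 0.1663 + j0.533 A = 0.5583∠72.7° A.
Step 7 — Complex power: S = V·I* = 4.321 - j2.989 VA.
Step 8 — Real power: P = Re(S) = 4.321 W.
Step 9 — Reactive power: Q = Im(S) = -2.989 VAR.
Step 10 — Apparent power: |S| = 5.254 VA.
Step 11 — Power factor: PF = P/|S| = 0.8225 (leading).

(a) P = 4.321 W  (b) Q = -2.989 VAR  (c) S = 5.254 VA  (d) PF = 0.8225 (leading)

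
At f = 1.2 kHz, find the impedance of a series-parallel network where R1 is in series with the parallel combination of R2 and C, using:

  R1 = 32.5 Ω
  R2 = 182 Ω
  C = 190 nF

Step 1 — Angular frequency: ω = 2π·f = 2π·1200 = 7540 rad/s.
Step 2 — Component impedances:
  R1: Z = R = 32.5 Ω
  R2: Z = R = 182 Ω
  C: Z = 1/(jωC) = -j/(ω·C) = 0 - j698 Ω
Step 3 — Parallel branch: R2 || C = 1/(1/R2 + 1/C) = 170.4 - j44.43 Ω.
Step 4 — Series with R1: Z_total = R1 + (R2 || C) = 202.9 - j44.43 Ω = 207.7∠-12.4° Ω.

Z = 202.9 - j44.43 Ω = 207.7∠-12.4° Ω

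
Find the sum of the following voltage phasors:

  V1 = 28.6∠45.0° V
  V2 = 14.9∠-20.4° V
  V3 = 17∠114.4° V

Step 1 — Convert each phasor to rectangular form:
  V1 = 28.6·(cos(45.0°) + j·sin(45.0°)) = 20.22 + j20.22 V
  V2 = 14.9·(cos(-20.4°) + j·sin(-20.4°)) = 13.97 - j5.194 V
  V3 = 17·(cos(114.4°) + j·sin(114.4°)) = -7.023 + j15.48 V
Step 2 — Sum components: V_total = 27.17 + j30.51 V.
Step 3 — Convert to polar: |V_total| = 40.85 V, ∠V_total = 48.3°.

V_total = 40.85∠48.3° V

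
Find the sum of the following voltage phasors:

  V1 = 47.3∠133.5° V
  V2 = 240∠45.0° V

Step 1 — Convert each phasor to rectangular form:
  V1 = 47.3·(cos(133.5°) + j·sin(133.5°)) = -32.56 + j34.31 V
  V2 = 240·(cos(45.0°) + j·sin(45.0°)) = 169.7 + j169.7 V
Step 2 — Sum components: V_total = 137.1 + j204 V.
Step 3 — Convert to polar: |V_total| = 245.8 V, ∠V_total = 56.1°.

V_total = 245.8∠56.1° V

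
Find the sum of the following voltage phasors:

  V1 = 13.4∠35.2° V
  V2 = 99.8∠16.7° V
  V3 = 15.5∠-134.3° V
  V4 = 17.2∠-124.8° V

Step 1 — Convert each phasor to rectangular form:
  V1 = 13.4·(cos(35.2°) + j·sin(35.2°)) = 10.95 + j7.724 V
  V2 = 99.8·(cos(16.7°) + j·sin(16.7°)) = 95.59 + j28.68 V
  V3 = 15.5·(cos(-134.3°) + j·sin(-134.3°)) = -10.83 - j11.09 V
  V4 = 17.2·(cos(-124.8°) + j·sin(-124.8°)) = -9.816 - j14.12 V
Step 2 — Sum components: V_total = 85.9 + j11.19 V.
Step 3 — Convert to polar: |V_total| = 86.62 V, ∠V_total = 7.4°.

V_total = 86.62∠7.4° V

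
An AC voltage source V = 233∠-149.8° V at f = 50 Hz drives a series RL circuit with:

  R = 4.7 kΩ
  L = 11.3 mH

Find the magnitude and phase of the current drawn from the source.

Step 1 — Angular frequency: ω = 2π·f = 2π·50 = 314.2 rad/s.
Step 2 — Component impedances:
  R: Z = R = 4700 Ω
  L: Z = jωL = j·314.2·0.0113 = 0 + j3.55 Ω
Step 3 — Series combination: Z_total = R + L = 4700 + j3.55 Ω = 4700∠0.0° Ω.
Step 4 — Source phasor: V = 233∠-149.8° V = -201.4 - j117.2 V.
Step 5 — Ohm's law: I = V / Z_total = (-201.4 - j117.2) / (4700 + j3.55) = -0.04286 - j0.0249 A.
Step 6 — Convert to polar: |I| = 0.04957 A, ∠I = -149.8°.

I = 0.04957∠-149.8° A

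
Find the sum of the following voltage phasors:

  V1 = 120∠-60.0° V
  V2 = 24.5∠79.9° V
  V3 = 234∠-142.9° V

Step 1 — Convert each phasor to rectangular form:
  V1 = 120·(cos(-60.0°) + j·sin(-60.0°)) = 60 - j103.9 V
  V2 = 24.5·(cos(79.9°) + j·sin(79.9°)) = 4.296 + j24.12 V
  V3 = 234·(cos(-142.9°) + j·sin(-142.9°)) = -186.6 - j141.2 V
Step 2 — Sum components: V_total = -122.3 - j221 V.
Step 3 — Convert to polar: |V_total| = 252.6 V, ∠V_total = -119.0°.

V_total = 252.6∠-119.0° V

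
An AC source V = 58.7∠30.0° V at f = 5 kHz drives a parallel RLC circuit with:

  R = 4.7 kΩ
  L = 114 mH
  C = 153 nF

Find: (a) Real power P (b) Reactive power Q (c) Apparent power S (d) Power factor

Step 1 — Angular frequency: ω = 2π·f = 2π·5000 = 3.142e+04 rad/s.
Step 2 — Component impedances:
  R: Z = R = 4700 Ω
  L: Z = jωL = j·3.142e+04·0.114 = 0 + j3581 Ω
  C: Z = 1/(jωC) = -j/(ω·C) = 0 - j208 Ω
Step 3 — Parallel combination: 1/Z_total = 1/R + 1/L + 1/C; Z_total = 10.36 - j220.4 Ω = 220.6∠-87.3° Ω.
Step 4 — Source phasor: V = 58.7∠30.0° V = 50.84 + j29.35 V.
Step 5 — Current: I = V / Z = -0.1221 + j0.2364 A = 0.2661∠117.3° A.
Step 6 — Complex power: S = V·I* = 0.7331 - j15.6 VA.
Step 7 — Real power: P = Re(S) = 0.7331 W.
Step 8 — Reactive power: Q = Im(S) = -15.6 VAR.
Step 9 — Apparent power: |S| = 15.62 VA.
Step 10 — Power factor: PF = P/|S| = 0.04694 (leading).

(a) P = 0.7331 W  (b) Q = -15.6 VAR  (c) S = 15.62 VA  (d) PF = 0.04694 (leading)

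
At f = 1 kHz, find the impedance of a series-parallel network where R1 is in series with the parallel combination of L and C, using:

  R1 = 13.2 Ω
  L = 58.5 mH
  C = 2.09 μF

Step 1 — Angular frequency: ω = 2π·f = 2π·1000 = 6283 rad/s.
Step 2 — Component impedances:
  R1: Z = R = 13.2 Ω
  L: Z = jωL = j·6283·0.0585 = 0 + j367.6 Ω
  C: Z = 1/(jωC) = -j/(ω·C) = 0 - j76.15 Ω
Step 3 — Parallel branch: L || C = 1/(1/L + 1/C) = 0 - j96.05 Ω.
Step 4 — Series with R1: Z_total = R1 + (L || C) = 13.2 - j96.05 Ω = 96.95∠-82.2° Ω.

Z = 13.2 - j96.05 Ω = 96.95∠-82.2° Ω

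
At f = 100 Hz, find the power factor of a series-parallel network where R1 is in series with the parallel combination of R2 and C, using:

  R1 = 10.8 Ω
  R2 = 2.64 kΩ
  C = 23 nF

Step 1 — Angular frequency: ω = 2π·f = 2π·100 = 628.3 rad/s.
Step 2 — Component impedances:
  R1: Z = R = 10.8 Ω
  R2: Z = R = 2640 Ω
  C: Z = 1/(jωC) = -j/(ω·C) = 0 - j6.92e+04 Ω
Step 3 — Parallel branch: R2 || C = 1/(1/R2 + 1/C) = 2636 - j100.6 Ω.
Step 4 — Series with R1: Z_total = R1 + (R2 || C) = 2647 - j100.6 Ω = 2649∠-2.2° Ω.
Step 5 — Power factor: PF = cos(φ) = Re(Z)/|Z| = 2647/2648.9 = 0.9993.
Step 6 — Type: Im(Z) = -100.6 ⇒ leading (phase φ = -2.2°).

PF = 0.9993 (leading, φ = -2.2°)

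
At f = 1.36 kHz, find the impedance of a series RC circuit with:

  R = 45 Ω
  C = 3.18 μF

Step 1 — Angular frequency: ω = 2π·f = 2π·1360 = 8545 rad/s.
Step 2 — Component impedances:
  R: Z = R = 45 Ω
  C: Z = 1/(jωC) = -j/(ω·C) = 0 - j36.8 Ω
Step 3 — Series combination: Z_total = R + C = 45 - j36.8 Ω = 58.13∠-39.3° Ω.

Z = 45 - j36.8 Ω = 58.13∠-39.3° Ω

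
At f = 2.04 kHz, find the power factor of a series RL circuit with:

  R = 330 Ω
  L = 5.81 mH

Step 1 — Angular frequency: ω = 2π·f = 2π·2040 = 1.282e+04 rad/s.
Step 2 — Component impedances:
  R: Z = R = 330 Ω
  L: Z = jωL = j·1.282e+04·0.00581 = 0 + j74.47 Ω
Step 3 — Series combination: Z_total = R + L = 330 + j74.47 Ω = 338.3∠12.7° Ω.
Step 4 — Power factor: PF = cos(φ) = Re(Z)/|Z| = 330/338.3 = 0.9755.
Step 5 — Type: Im(Z) = 74.47 ⇒ lagging (phase φ = 12.7°).

PF = 0.9755 (lagging, φ = 12.7°)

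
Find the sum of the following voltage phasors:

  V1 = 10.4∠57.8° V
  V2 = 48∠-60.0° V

Step 1 — Convert each phasor to rectangular form:
  V1 = 10.4·(cos(57.8°) + j·sin(57.8°)) = 5.542 + j8.8 V
  V2 = 48·(cos(-60.0°) + j·sin(-60.0°)) = 24 - j41.57 V
Step 2 — Sum components: V_total = 29.54 - j32.77 V.
Step 3 — Convert to polar: |V_total| = 44.12 V, ∠V_total = -48.0°.

V_total = 44.12∠-48.0° V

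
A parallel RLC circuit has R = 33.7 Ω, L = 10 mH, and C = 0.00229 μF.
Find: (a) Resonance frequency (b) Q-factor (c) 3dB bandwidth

Step 1 — Resonance: ω₀ = 1/√(LC) = 1/√(0.01·2.29e-09) = 2.09e+05 rad/s.
Step 2 — f₀ = ω₀/(2π) = 3.326e+04 Hz.
Step 3 — Parallel Q: Q = R/(ω₀L) = 33.7/(2.09e+05·0.01) = 0.01613.
Step 4 — Bandwidth: Δω = ω₀/Q = 1.296e+07 rad/s; BW = Δω/(2π) = 2.062e+06 Hz.

(a) f₀ = 3.326e+04 Hz  (b) Q = 0.01613  (c) BW = 2.062e+06 Hz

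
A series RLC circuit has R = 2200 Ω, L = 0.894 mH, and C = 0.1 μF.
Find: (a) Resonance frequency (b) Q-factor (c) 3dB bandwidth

Step 1 — Resonance: ω₀ = 1/√(LC) = 1/√(0.000894·1e-07) = 1.058e+05 rad/s.
Step 2 — f₀ = ω₀/(2π) = 1.683e+04 Hz.
Step 3 — Series Q: Q = ω₀L/R = 1.058e+05·0.000894/2200 = 0.04298.
Step 4 — Bandwidth: Δω = ω₀/Q = 2.461e+06 rad/s; BW = Δω/(2π) = 3.917e+05 Hz.

(a) f₀ = 1.683e+04 Hz  (b) Q = 0.04298  (c) BW = 3.917e+05 Hz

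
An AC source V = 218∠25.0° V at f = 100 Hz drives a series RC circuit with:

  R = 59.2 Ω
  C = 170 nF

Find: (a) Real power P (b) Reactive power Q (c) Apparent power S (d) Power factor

Step 1 — Angular frequency: ω = 2π·f = 2π·100 = 628.3 rad/s.
Step 2 — Component impedances:
  R: Z = R = 59.2 Ω
  C: Z = 1/(jωC) = -j/(ω·C) = 0 - j9362 Ω
Step 3 — Series combination: Z_total = R + C = 59.2 - j9362 Ω = 9362∠-89.6° Ω.
Step 4 — Source phasor: V = 218∠25.0° V = 197.6 + j92.13 V.
Step 5 — Current: I = V / Z = -0.009707 + j0.02117 A = 0.02329∠114.6° A.
Step 6 — Complex power: S = V·I* = 0.0321 - j5.076 VA.
Step 7 — Real power: P = Re(S) = 0.0321 W.
Step 8 — Reactive power: Q = Im(S) = -5.076 VAR.
Step 9 — Apparent power: |S| = 5.076 VA.
Step 10 — Power factor: PF = P/|S| = 0.006323 (leading).

(a) P = 0.0321 W  (b) Q = -5.076 VAR  (c) S = 5.076 VA  (d) PF = 0.006323 (leading)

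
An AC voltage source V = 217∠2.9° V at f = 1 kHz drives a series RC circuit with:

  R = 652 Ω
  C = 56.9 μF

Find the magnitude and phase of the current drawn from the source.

Step 1 — Angular frequency: ω = 2π·f = 2π·1000 = 6283 rad/s.
Step 2 — Component impedances:
  R: Z = R = 652 Ω
  C: Z = 1/(jωC) = -j/(ω·C) = 0 - j2.797 Ω
Step 3 — Series combination: Z_total = R + C = 652 - j2.797 Ω = 652∠-0.2° Ω.
Step 4 — Source phasor: V = 217∠2.9° V = 216.7 + j10.98 V.
Step 5 — Ohm's law: I = V / Z_total = (216.7 + j10.98) / (652 - j2.797) = 0.3323 + j0.01826 A.
Step 6 — Convert to polar: |I| = 0.3328 A, ∠I = 3.1°.

I = 0.3328∠3.1° A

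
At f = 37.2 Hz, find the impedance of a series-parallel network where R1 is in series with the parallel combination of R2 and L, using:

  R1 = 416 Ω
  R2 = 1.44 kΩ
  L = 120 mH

Step 1 — Angular frequency: ω = 2π·f = 2π·37.2 = 233.7 rad/s.
Step 2 — Component impedances:
  R1: Z = R = 416 Ω
  R2: Z = R = 1440 Ω
  L: Z = jωL = j·233.7·0.12 = 0 + j28.05 Ω
Step 3 — Parallel branch: R2 || L = 1/(1/R2 + 1/L) = 0.5461 + j28.04 Ω.
Step 4 — Series with R1: Z_total = R1 + (R2 || L) = 416.5 + j28.04 Ω = 417.5∠3.9° Ω.

Z = 416.5 + j28.04 Ω = 417.5∠3.9° Ω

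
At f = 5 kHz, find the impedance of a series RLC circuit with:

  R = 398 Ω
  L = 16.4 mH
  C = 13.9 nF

Step 1 — Angular frequency: ω = 2π·f = 2π·5000 = 3.142e+04 rad/s.
Step 2 — Component impedances:
  R: Z = R = 398 Ω
  L: Z = jωL = j·3.142e+04·0.0164 = 0 + j515.2 Ω
  C: Z = 1/(jωC) = -j/(ω·C) = 0 - j2290 Ω
Step 3 — Series combination: Z_total = R + L + C = 398 - j1775 Ω = 1819∠-77.4° Ω.

Z = 398 - j1775 Ω = 1819∠-77.4° Ω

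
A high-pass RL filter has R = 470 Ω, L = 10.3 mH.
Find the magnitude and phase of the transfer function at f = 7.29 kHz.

Step 1 — Angular frequency: ω = 2π·7290 = 4.58e+04 rad/s.
Step 2 — Transfer function: H(jω) = jωL/(R + jωL).
Step 3 — Numerator jωL = j·471.8; denominator R + jωL = 470 + j471.8.
Step 4 — H = 0.5019 + j0.5.
Step 5 — Magnitude: |H| = 0.7084 (-3.0 dB); phase: φ = 44.9°.

|H| = 0.7084 (-3.0 dB), φ = 44.9°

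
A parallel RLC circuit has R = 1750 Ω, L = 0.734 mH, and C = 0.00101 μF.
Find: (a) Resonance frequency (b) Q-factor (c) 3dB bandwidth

Step 1 — Resonance: ω₀ = 1/√(LC) = 1/√(0.000734·1.01e-09) = 1.161e+06 rad/s.
Step 2 — f₀ = ω₀/(2π) = 1.848e+05 Hz.
Step 3 — Parallel Q: Q = R/(ω₀L) = 1750/(1.161e+06·0.000734) = 2.053.
Step 4 — Bandwidth: Δω = ω₀/Q = 5.658e+05 rad/s; BW = Δω/(2π) = 9.005e+04 Hz.

(a) f₀ = 1.848e+05 Hz  (b) Q = 2.053  (c) BW = 9.005e+04 Hz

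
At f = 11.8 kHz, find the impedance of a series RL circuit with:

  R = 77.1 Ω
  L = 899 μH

Step 1 — Angular frequency: ω = 2π·f = 2π·1.18e+04 = 7.414e+04 rad/s.
Step 2 — Component impedances:
  R: Z = R = 77.1 Ω
  L: Z = jωL = j·7.414e+04·0.000899 = 0 + j66.65 Ω
Step 3 — Series combination: Z_total = R + L = 77.1 + j66.65 Ω = 101.9∠40.8° Ω.

Z = 77.1 + j66.65 Ω = 101.9∠40.8° Ω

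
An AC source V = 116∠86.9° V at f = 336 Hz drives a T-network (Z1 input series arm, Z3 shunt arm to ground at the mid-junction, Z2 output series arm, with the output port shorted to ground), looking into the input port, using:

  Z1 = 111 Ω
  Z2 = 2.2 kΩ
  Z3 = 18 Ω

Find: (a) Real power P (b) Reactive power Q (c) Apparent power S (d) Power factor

Step 1 — Angular frequency: ω = 2π·f = 2π·336 = 2111 rad/s.
Step 2 — Component impedances:
  Z1: Z = R = 111 Ω
  Z2: Z = R = 2200 Ω
  Z3: Z = R = 18 Ω
Step 3 — With the output port shorted to ground, the output series arm Z2 runs from the junction to ground; the shunt arm Z3 also runs from the junction to ground. They appear in parallel: Z3 || Z2 = 17.85 Ω.
Step 4 — Series with input arm Z1: Z_in = Z1 + (Z3 || Z2) = 128.9 Ω = 128.9∠0.0° Ω.
Step 5 — Source phasor: V = 116∠86.9° V = 6.273 + j115.8 V.
Step 6 — Current: I = V / Z = 0.04868 + j0.8989 A = 0.9002∠86.9° A.
Step 7 — Complex power: S = V·I* = 104.4 VA.
Step 8 — Real power: P = Re(S) = 104.4 W.
Step 9 — Reactive power: Q = Im(S) = 0 VAR.
Step 10 — Apparent power: |S| = 104.4 VA.
Step 11 — Power factor: PF = P/|S| = 1 (unity).

(a) P = 104.4 W  (b) Q = 0 VAR  (c) S = 104.4 VA  (d) PF = 1 (unity)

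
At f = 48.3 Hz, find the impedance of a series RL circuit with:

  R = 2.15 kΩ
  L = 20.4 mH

Step 1 — Angular frequency: ω = 2π·f = 2π·48.3 = 303.5 rad/s.
Step 2 — Component impedances:
  R: Z = R = 2150 Ω
  L: Z = jωL = j·303.5·0.0204 = 0 + j6.191 Ω
Step 3 — Series combination: Z_total = R + L = 2150 + j6.191 Ω = 2150∠0.2° Ω.

Z = 2150 + j6.191 Ω = 2150∠0.2° Ω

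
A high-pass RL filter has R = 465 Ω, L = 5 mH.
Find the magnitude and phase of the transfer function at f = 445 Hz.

Step 1 — Angular frequency: ω = 2π·445 = 2796 rad/s.
Step 2 — Transfer function: H(jω) = jωL/(R + jωL).
Step 3 — Numerator jωL = j·13.98; denominator R + jωL = 465 + j13.98.
Step 4 — H = 0.0009031 + j0.03004.
Step 5 — Magnitude: |H| = 0.03005 (-30.4 dB); phase: φ = 88.3°.

|H| = 0.03005 (-30.4 dB), φ = 88.3°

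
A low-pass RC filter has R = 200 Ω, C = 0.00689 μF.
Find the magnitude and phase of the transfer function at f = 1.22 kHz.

Step 1 — Angular frequency: ω = 2π·1220 = 7665 rad/s.
Step 2 — Transfer function: H(jω) = 1/(1 + jωRC).
Step 3 — Denominator: 1 + jωRC = 1 + j·7665·200·6.89e-09 = 1 + j0.01056.
Step 4 — H = 0.9999 - j0.01056.
Step 5 — Magnitude: |H| = 0.9999 (-0.0 dB); phase: φ = -0.6°.

|H| = 0.9999 (-0.0 dB), φ = -0.6°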